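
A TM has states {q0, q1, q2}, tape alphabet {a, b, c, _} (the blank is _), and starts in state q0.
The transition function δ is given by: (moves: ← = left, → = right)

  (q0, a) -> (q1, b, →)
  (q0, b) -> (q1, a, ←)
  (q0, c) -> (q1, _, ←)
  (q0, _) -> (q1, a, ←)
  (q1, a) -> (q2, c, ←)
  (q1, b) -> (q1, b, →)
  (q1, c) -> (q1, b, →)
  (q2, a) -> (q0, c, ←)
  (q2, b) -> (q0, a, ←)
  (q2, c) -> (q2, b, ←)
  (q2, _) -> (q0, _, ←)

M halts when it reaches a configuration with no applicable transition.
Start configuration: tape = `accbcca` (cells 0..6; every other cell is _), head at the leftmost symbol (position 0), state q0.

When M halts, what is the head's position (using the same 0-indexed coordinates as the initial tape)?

state=q0 head=0 tape=_[a]ccbcca   (q0,a)→(q1,b,→)
state=q1 head=1 tape=_b[c]cbcca   (q1,c)→(q1,b,→)
state=q1 head=2 tape=_bb[c]bcca   (q1,c)→(q1,b,→)
state=q1 head=3 tape=_bbb[b]cca   (q1,b)→(q1,b,→)
state=q1 head=4 tape=_bbbb[c]ca   (q1,c)→(q1,b,→)
state=q1 head=5 tape=_bbbbb[c]a   (q1,c)→(q1,b,→)
state=q1 head=6 tape=_bbbbbb[a]   (q1,a)→(q2,c,←)
state=q2 head=5 tape=_bbbbb[b]c   (q2,b)→(q0,a,←)
state=q0 head=4 tape=_bbbb[b]ac   (q0,b)→(q1,a,←)
state=q1 head=3 tape=_bbb[b]aac   (q1,b)→(q1,b,→)
state=q1 head=4 tape=_bbbb[a]ac   (q1,a)→(q2,c,←)
state=q2 head=3 tape=_bbb[b]cac   (q2,b)→(q0,a,←)
state=q0 head=2 tape=_bb[b]acac   (q0,b)→(q1,a,←)
state=q1 head=1 tape=_b[b]aacac   (q1,b)→(q1,b,→)
state=q1 head=2 tape=_bb[a]acac   (q1,a)→(q2,c,←)
state=q2 head=1 tape=_b[b]cacac   (q2,b)→(q0,a,←)
state=q0 head=0 tape=_[b]acacac   (q0,b)→(q1,a,←)
state=q1 head=-1 tape=[_]aacacac
At halt the head is at cell -1.

-1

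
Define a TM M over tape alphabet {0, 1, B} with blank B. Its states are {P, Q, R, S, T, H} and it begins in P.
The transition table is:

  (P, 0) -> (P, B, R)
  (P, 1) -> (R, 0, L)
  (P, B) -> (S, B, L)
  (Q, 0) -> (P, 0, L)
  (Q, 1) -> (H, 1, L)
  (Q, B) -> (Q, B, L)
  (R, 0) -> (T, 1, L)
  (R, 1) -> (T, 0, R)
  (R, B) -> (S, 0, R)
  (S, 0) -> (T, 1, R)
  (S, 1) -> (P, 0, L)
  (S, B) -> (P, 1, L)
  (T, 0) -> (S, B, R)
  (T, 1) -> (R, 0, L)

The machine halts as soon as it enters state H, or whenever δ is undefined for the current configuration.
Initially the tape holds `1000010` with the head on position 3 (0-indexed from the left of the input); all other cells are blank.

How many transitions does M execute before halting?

19

state=P head=3 tape=100[0]010B   (P,0)→(P,B,R)
state=P head=4 tape=100B[0]10B   (P,0)→(P,B,R)
state=P head=5 tape=100BB[1]0B   (P,1)→(R,0,L)
state=R head=4 tape=100B[B]00B   (R,B)→(S,0,R)
state=S head=5 tape=100B0[0]0B   (S,0)→(T,1,R)
state=T head=6 tape=100B01[0]B   (T,0)→(S,B,R)
state=S head=7 tape=100B01B[B]   (S,B)→(P,1,L)
state=P head=6 tape=100B01[B]1   (P,B)→(S,B,L)
state=S head=5 tape=100B0[1]B1   (S,1)→(P,0,L)
state=P head=4 tape=100B[0]0B1   (P,0)→(P,B,R)
state=P head=5 tape=100BB[0]B1   (P,0)→(P,B,R)
state=P head=6 tape=100BBB[B]1   (P,B)→(S,B,L)
state=S head=5 tape=100BB[B]B1   (S,B)→(P,1,L)
state=P head=4 tape=100B[B]1B1   (P,B)→(S,B,L)
state=S head=3 tape=100[B]B1B1   (S,B)→(P,1,L)
state=P head=2 tape=10[0]1B1B1   (P,0)→(P,B,R)
state=P head=3 tape=10B[1]B1B1   (P,1)→(R,0,L)
state=R head=2 tape=10[B]0B1B1   (R,B)→(S,0,R)
state=S head=3 tape=100[0]B1B1   (S,0)→(T,1,R)
state=T head=4 tape=1001[B]1B1
M halts after 19 transitions.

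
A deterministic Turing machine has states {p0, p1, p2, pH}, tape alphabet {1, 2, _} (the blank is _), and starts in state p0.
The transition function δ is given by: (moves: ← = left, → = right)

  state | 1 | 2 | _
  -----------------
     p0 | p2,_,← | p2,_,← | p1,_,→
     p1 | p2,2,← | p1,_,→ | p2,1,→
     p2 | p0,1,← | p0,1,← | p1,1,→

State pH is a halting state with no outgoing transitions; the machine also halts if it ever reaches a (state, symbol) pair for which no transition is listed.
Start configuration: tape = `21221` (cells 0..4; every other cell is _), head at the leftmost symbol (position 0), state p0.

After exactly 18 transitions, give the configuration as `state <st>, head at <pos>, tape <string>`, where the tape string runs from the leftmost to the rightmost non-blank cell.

p0 | __[2]1221   read 2 → write _, move ←, go to p2
p2 | _[_]_1221   read _ → write 1, move →, go to p1
p1 | _1[_]1221   read _ → write 1, move →, go to p2
p2 | _11[1]221   read 1 → write 1, move ←, go to p0
p0 | _1[1]1221   read 1 → write _, move ←, go to p2
p2 | _[1]_1221   read 1 → write 1, move ←, go to p0
p0 | [_]1_1221   read _ → write _, move →, go to p1
p1 | _[1]_1221   read 1 → write 2, move ←, go to p2
p2 | [_]2_1221   read _ → write 1, move →, go to p1
p1 | 1[2]_1221   read 2 → write _, move →, go to p1
p1 | 1_[_]1221   read _ → write 1, move →, go to p2
p2 | 1_1[1]221   read 1 → write 1, move ←, go to p0
p0 | 1_[1]1221   read 1 → write _, move ←, go to p2
p2 | 1[_]_1221   read _ → write 1, move →, go to p1
p1 | 11[_]1221   read _ → write 1, move →, go to p2
p2 | 111[1]221   read 1 → write 1, move ←, go to p0
p0 | 11[1]1221   read 1 → write _, move ←, go to p2
p2 | 1[1]_1221   read 1 → write 1, move ←, go to p0
p0 | [1]1_1221
After 18 steps: state p0, head at -2, tape 11_1221.

state p0, head at -2, tape 11_1221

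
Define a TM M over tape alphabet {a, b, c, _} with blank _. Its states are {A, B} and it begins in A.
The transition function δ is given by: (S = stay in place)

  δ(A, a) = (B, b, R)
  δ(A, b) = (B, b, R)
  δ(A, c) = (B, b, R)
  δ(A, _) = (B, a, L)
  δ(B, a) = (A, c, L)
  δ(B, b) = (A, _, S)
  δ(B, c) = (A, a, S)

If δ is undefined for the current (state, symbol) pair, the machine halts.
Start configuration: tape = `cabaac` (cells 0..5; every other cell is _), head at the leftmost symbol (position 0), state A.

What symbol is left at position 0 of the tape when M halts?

state=A head=0 tape=_[c]abaac   (A,c)→(B,b,R)
state=B head=1 tape=_b[a]baac   (B,a)→(A,c,L)
state=A head=0 tape=_[b]cbaac   (A,b)→(B,b,R)
state=B head=1 tape=_b[c]baac   (B,c)→(A,a,S)
state=A head=1 tape=_b[a]baac   (A,a)→(B,b,R)
state=B head=2 tape=_bb[b]aac   (B,b)→(A,_,S)
state=A head=2 tape=_bb[_]aac   (A,_)→(B,a,L)
state=B head=1 tape=_b[b]aaac   (B,b)→(A,_,S)
state=A head=1 tape=_b[_]aaac   (A,_)→(B,a,L)
state=B head=0 tape=_[b]aaaac   (B,b)→(A,_,S)
state=A head=0 tape=_[_]aaaac   (A,_)→(B,a,L)
state=B head=-1 tape=[_]aaaaac
Cell 0 holds a when M halts.

a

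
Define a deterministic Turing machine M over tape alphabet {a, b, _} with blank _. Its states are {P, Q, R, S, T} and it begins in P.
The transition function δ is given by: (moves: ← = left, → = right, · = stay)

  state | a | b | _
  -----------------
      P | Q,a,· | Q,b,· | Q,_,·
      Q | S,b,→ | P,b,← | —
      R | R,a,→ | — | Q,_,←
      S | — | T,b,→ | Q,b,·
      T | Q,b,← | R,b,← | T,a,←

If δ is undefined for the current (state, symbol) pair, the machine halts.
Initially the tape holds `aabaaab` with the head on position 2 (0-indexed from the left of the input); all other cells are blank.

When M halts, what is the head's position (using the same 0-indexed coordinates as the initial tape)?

1

P | aa[b]aaab   read b → write b, move ·, go to Q
Q | aa[b]aaab   read b → write b, move ←, go to P
P | a[a]baaab   read a → write a, move ·, go to Q
Q | a[a]baaab   read a → write b, move →, go to S
S | ab[b]aaab   read b → write b, move →, go to T
T | abb[a]aab   read a → write b, move ←, go to Q
Q | ab[b]baab   read b → write b, move ←, go to P
P | a[b]bbaab   read b → write b, move ·, go to Q
Q | a[b]bbaab   read b → write b, move ←, go to P
P | [a]bbbaab   read a → write a, move ·, go to Q
Q | [a]bbbaab   read a → write b, move →, go to S
S | b[b]bbaab   read b → write b, move →, go to T
T | bb[b]baab   read b → write b, move ←, go to R
R | b[b]bbaab
At halt the head is at cell 1.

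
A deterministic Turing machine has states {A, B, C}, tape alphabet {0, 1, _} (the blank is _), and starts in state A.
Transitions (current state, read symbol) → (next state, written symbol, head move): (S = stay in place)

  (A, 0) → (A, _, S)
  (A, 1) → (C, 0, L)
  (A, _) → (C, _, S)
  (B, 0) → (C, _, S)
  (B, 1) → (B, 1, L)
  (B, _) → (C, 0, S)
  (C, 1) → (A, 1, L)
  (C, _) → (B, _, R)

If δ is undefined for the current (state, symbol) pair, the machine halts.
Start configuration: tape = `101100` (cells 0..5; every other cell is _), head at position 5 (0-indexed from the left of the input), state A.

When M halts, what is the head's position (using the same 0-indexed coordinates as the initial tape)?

A | 10110[0]_   read 0 → write _, move S, go to A
A | 10110[_]_   read _ → write _, move S, go to C
C | 10110[_]_   read _ → write _, move R, go to B
B | 10110_[_]   read _ → write 0, move S, go to C
C | 10110_[0]
At halt the head is at cell 6.

6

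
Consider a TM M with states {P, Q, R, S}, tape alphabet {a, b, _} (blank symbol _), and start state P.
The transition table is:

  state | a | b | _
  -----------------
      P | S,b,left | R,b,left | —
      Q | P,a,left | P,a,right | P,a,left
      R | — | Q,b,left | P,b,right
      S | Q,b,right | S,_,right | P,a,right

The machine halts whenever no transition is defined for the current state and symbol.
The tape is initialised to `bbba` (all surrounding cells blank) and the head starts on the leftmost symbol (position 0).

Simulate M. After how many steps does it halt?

5

state=P head=0 tape=___[b]bba   (P,b)→(R,b,left)
state=R head=-1 tape=__[_]bbba   (R,_)→(P,b,right)
state=P head=0 tape=__b[b]bba   (P,b)→(R,b,left)
state=R head=-1 tape=__[b]bbba   (R,b)→(Q,b,left)
state=Q head=-2 tape=_[_]bbbba   (Q,_)→(P,a,left)
state=P head=-3 tape=[_]abbbba
M halts after 5 transitions.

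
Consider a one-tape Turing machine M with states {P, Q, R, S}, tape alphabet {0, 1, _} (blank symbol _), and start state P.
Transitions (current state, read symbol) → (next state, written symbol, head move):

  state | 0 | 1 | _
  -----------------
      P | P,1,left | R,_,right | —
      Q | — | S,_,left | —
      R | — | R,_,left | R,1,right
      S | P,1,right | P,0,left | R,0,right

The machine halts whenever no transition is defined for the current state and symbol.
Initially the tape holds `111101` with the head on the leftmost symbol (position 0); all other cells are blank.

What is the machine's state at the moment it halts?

R

state=P head=0 tape=__[1]11101   (P,1)→(R,_,right)
state=R head=1 tape=___[1]1101   (R,1)→(R,_,left)
state=R head=0 tape=__[_]_1101   (R,_)→(R,1,right)
state=R head=1 tape=__1[_]1101   (R,_)→(R,1,right)
state=R head=2 tape=__11[1]101   (R,1)→(R,_,left)
state=R head=1 tape=__1[1]_101   (R,1)→(R,_,left)
state=R head=0 tape=__[1]__101   (R,1)→(R,_,left)
state=R head=-1 tape=_[_]___101   (R,_)→(R,1,right)
state=R head=0 tape=_1[_]__101   (R,_)→(R,1,right)
state=R head=1 tape=_11[_]_101   (R,_)→(R,1,right)
state=R head=2 tape=_111[_]101   (R,_)→(R,1,right)
state=R head=3 tape=_1111[1]01   (R,1)→(R,_,left)
state=R head=2 tape=_111[1]_01   (R,1)→(R,_,left)
state=R head=1 tape=_11[1]__01   (R,1)→(R,_,left)
state=R head=0 tape=_1[1]___01   (R,1)→(R,_,left)
state=R head=-1 tape=_[1]____01   (R,1)→(R,_,left)
state=R head=-2 tape=[_]_____01   (R,_)→(R,1,right)
state=R head=-1 tape=1[_]____01   (R,_)→(R,1,right)
state=R head=0 tape=11[_]___01   (R,_)→(R,1,right)
state=R head=1 tape=111[_]__01   (R,_)→(R,1,right)
state=R head=2 tape=1111[_]_01   (R,_)→(R,1,right)
state=R head=3 tape=11111[_]01   (R,_)→(R,1,right)
state=R head=4 tape=111111[0]1
No transition is defined for (R, 0); M halts in state R.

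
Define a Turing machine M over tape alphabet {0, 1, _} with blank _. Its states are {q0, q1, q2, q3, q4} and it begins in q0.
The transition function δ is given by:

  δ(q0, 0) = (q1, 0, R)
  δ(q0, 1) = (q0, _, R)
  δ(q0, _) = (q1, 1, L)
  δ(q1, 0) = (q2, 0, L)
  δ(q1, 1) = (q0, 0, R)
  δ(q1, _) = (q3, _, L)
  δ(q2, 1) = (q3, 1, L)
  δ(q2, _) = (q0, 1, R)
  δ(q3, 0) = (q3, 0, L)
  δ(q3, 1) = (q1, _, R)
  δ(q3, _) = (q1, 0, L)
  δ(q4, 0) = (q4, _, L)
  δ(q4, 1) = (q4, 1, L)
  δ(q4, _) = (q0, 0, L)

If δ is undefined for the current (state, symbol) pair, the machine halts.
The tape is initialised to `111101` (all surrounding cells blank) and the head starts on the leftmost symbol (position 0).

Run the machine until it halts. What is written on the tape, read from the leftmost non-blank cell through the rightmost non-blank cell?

001

state=q0 head=0 tape=[1]11101_   (q0,1)→(q0,_,R)
state=q0 head=1 tape=_[1]1101_   (q0,1)→(q0,_,R)
state=q0 head=2 tape=__[1]101_   (q0,1)→(q0,_,R)
state=q0 head=3 tape=___[1]01_   (q0,1)→(q0,_,R)
state=q0 head=4 tape=____[0]1_   (q0,0)→(q1,0,R)
state=q1 head=5 tape=____0[1]_   (q1,1)→(q0,0,R)
state=q0 head=6 tape=____00[_]   (q0,_)→(q1,1,L)
state=q1 head=5 tape=____0[0]1   (q1,0)→(q2,0,L)
state=q2 head=4 tape=____[0]01
The non-blank tape span at halt is 001.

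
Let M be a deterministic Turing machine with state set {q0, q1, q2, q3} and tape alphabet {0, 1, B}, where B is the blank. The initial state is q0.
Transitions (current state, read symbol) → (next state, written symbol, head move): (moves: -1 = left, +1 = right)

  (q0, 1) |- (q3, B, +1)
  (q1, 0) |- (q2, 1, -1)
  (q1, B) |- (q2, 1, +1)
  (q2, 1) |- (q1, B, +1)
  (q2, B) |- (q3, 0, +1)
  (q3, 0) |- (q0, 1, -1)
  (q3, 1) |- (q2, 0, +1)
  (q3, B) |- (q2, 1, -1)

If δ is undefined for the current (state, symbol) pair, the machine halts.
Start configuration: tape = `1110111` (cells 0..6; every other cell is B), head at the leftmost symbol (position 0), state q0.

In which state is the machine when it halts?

state=q0 head=0 tape=[1]110111   (q0,1)→(q3,B,+1)
state=q3 head=1 tape=B[1]10111   (q3,1)→(q2,0,+1)
state=q2 head=2 tape=B0[1]0111   (q2,1)→(q1,B,+1)
state=q1 head=3 tape=B0B[0]111   (q1,0)→(q2,1,-1)
state=q2 head=2 tape=B0[B]1111   (q2,B)→(q3,0,+1)
state=q3 head=3 tape=B00[1]111   (q3,1)→(q2,0,+1)
state=q2 head=4 tape=B000[1]11   (q2,1)→(q1,B,+1)
state=q1 head=5 tape=B000B[1]1
No transition is defined for (q1, 1); M halts in state q1.

q1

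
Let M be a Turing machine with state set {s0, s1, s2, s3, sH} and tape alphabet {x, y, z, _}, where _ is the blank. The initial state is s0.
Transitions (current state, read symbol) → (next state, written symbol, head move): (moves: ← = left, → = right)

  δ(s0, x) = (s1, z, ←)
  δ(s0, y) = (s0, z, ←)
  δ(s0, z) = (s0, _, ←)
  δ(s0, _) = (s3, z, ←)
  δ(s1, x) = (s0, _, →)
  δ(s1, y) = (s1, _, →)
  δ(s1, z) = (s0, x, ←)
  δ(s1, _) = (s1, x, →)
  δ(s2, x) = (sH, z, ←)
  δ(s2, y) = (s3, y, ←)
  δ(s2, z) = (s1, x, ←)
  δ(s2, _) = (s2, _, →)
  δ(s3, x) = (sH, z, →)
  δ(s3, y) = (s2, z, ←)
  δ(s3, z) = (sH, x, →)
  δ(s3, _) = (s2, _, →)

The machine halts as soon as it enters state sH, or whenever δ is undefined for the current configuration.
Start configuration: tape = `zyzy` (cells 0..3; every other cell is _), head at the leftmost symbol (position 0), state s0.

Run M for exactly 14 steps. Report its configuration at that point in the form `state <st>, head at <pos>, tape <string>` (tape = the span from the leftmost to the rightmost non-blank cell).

state=s0 head=0 tape=__[z]yzy   (s0,z)→(s0,_,←)
state=s0 head=-1 tape=_[_]_yzy   (s0,_)→(s3,z,←)
state=s3 head=-2 tape=[_]z_yzy   (s3,_)→(s2,_,→)
state=s2 head=-1 tape=_[z]_yzy   (s2,z)→(s1,x,←)
state=s1 head=-2 tape=[_]x_yzy   (s1,_)→(s1,x,→)
state=s1 head=-1 tape=x[x]_yzy   (s1,x)→(s0,_,→)
state=s0 head=0 tape=x_[_]yzy   (s0,_)→(s3,z,←)
state=s3 head=-1 tape=x[_]zyzy   (s3,_)→(s2,_,→)
state=s2 head=0 tape=x_[z]yzy   (s2,z)→(s1,x,←)
state=s1 head=-1 tape=x[_]xyzy   (s1,_)→(s1,x,→)
state=s1 head=0 tape=xx[x]yzy   (s1,x)→(s0,_,→)
state=s0 head=1 tape=xx_[y]zy   (s0,y)→(s0,z,←)
state=s0 head=0 tape=xx[_]zzy   (s0,_)→(s3,z,←)
state=s3 head=-1 tape=x[x]zzzy   (s3,x)→(sH,z,→)
state=sH head=0 tape=xz[z]zzy
After 14 steps: state sH, head at 0, tape xzzzzy.

state sH, head at 0, tape xzzzzy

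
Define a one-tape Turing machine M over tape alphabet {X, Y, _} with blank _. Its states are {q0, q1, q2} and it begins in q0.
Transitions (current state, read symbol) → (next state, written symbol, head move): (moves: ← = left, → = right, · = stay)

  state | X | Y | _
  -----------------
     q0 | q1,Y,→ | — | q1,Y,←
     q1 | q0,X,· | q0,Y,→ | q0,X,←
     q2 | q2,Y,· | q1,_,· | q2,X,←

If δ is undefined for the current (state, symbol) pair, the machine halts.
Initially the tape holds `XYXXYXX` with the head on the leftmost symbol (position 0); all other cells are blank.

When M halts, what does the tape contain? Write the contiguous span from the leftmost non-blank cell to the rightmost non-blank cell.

YYYYYYYX

state=q0 head=0 tape=[X]YXXYXX_   (q0,X)→(q1,Y,→)
state=q1 head=1 tape=Y[Y]XXYXX_   (q1,Y)→(q0,Y,→)
state=q0 head=2 tape=YY[X]XYXX_   (q0,X)→(q1,Y,→)
state=q1 head=3 tape=YYY[X]YXX_   (q1,X)→(q0,X,·)
state=q0 head=3 tape=YYY[X]YXX_   (q0,X)→(q1,Y,→)
state=q1 head=4 tape=YYYY[Y]XX_   (q1,Y)→(q0,Y,→)
state=q0 head=5 tape=YYYYY[X]X_   (q0,X)→(q1,Y,→)
state=q1 head=6 tape=YYYYYY[X]_   (q1,X)→(q0,X,·)
state=q0 head=6 tape=YYYYYY[X]_   (q0,X)→(q1,Y,→)
state=q1 head=7 tape=YYYYYYY[_]   (q1,_)→(q0,X,←)
state=q0 head=6 tape=YYYYYY[Y]X
The non-blank tape span at halt is YYYYYYYX.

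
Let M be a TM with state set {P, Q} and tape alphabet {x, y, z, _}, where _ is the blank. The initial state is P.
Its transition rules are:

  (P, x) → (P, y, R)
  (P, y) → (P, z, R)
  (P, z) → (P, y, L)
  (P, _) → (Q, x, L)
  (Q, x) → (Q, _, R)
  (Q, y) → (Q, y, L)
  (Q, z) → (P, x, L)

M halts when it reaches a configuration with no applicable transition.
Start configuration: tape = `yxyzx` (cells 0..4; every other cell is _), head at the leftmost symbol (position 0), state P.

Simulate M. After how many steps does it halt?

16

state=P head=0 tape=__[y]xyzx_   (P,y)→(P,z,R)
state=P head=1 tape=__z[x]yzx_   (P,x)→(P,y,R)
state=P head=2 tape=__zy[y]zx_   (P,y)→(P,z,R)
state=P head=3 tape=__zyz[z]x_   (P,z)→(P,y,L)
state=P head=2 tape=__zy[z]yx_   (P,z)→(P,y,L)
state=P head=1 tape=__z[y]yyx_   (P,y)→(P,z,R)
state=P head=2 tape=__zz[y]yx_   (P,y)→(P,z,R)
state=P head=3 tape=__zzz[y]x_   (P,y)→(P,z,R)
state=P head=4 tape=__zzzz[x]_   (P,x)→(P,y,R)
state=P head=5 tape=__zzzzy[_]   (P,_)→(Q,x,L)
state=Q head=4 tape=__zzzz[y]x   (Q,y)→(Q,y,L)
state=Q head=3 tape=__zzz[z]yx   (Q,z)→(P,x,L)
state=P head=2 tape=__zz[z]xyx   (P,z)→(P,y,L)
state=P head=1 tape=__z[z]yxyx   (P,z)→(P,y,L)
state=P head=0 tape=__[z]yyxyx   (P,z)→(P,y,L)
state=P head=-1 tape=_[_]yyyxyx   (P,_)→(Q,x,L)
state=Q head=-2 tape=[_]xyyyxyx
M halts after 16 transitions.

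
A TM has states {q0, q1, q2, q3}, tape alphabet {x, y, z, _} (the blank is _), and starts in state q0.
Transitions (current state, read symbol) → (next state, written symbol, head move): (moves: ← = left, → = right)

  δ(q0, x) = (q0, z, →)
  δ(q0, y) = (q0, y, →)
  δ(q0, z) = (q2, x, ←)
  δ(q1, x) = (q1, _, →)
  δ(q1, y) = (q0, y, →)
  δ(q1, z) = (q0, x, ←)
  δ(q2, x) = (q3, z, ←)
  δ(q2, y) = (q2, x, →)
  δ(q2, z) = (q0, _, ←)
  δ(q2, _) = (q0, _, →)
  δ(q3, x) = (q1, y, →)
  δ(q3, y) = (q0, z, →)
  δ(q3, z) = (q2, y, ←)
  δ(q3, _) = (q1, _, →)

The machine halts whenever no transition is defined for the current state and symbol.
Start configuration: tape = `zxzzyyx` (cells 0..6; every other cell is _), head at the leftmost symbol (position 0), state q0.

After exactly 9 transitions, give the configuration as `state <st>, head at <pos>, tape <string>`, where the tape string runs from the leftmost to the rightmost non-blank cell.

state=q0 head=0 tape=_[z]xzzyyx   (q0,z)→(q2,x,←)
state=q2 head=-1 tape=[_]xxzzyyx   (q2,_)→(q0,_,→)
state=q0 head=0 tape=_[x]xzzyyx   (q0,x)→(q0,z,→)
state=q0 head=1 tape=_z[x]zzyyx   (q0,x)→(q0,z,→)
state=q0 head=2 tape=_zz[z]zyyx   (q0,z)→(q2,x,←)
state=q2 head=1 tape=_z[z]xzyyx   (q2,z)→(q0,_,←)
state=q0 head=0 tape=_[z]_xzyyx   (q0,z)→(q2,x,←)
state=q2 head=-1 tape=[_]x_xzyyx   (q2,_)→(q0,_,→)
state=q0 head=0 tape=_[x]_xzyyx   (q0,x)→(q0,z,→)
state=q0 head=1 tape=_z[_]xzyyx
After 9 steps: state q0, head at 1, tape z_xzyyx.

state q0, head at 1, tape z_xzyyx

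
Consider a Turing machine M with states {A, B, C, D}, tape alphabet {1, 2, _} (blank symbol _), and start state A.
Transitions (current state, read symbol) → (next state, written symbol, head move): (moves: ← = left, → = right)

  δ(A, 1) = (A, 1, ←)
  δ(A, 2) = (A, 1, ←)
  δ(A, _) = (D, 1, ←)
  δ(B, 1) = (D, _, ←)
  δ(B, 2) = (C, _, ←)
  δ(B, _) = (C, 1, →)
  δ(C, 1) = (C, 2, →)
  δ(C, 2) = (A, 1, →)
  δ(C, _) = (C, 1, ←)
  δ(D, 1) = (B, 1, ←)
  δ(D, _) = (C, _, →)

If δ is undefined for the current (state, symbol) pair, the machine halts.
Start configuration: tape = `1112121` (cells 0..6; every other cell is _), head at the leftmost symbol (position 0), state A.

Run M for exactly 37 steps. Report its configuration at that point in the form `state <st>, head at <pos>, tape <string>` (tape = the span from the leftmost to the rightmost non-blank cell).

state=A head=0 tape=____[1]112121   (A,1)→(A,1,←)
state=A head=-1 tape=___[_]1112121   (A,_)→(D,1,←)
state=D head=-2 tape=__[_]11112121   (D,_)→(C,_,→)
state=C head=-1 tape=___[1]1112121   (C,1)→(C,2,→)
state=C head=0 tape=___2[1]112121   (C,1)→(C,2,→)
state=C head=1 tape=___22[1]12121   (C,1)→(C,2,→)
state=C head=2 tape=___222[1]2121   (C,1)→(C,2,→)
state=C head=3 tape=___2222[2]121   (C,2)→(A,1,→)
state=A head=4 tape=___22221[1]21   (A,1)→(A,1,←)
state=A head=3 tape=___2222[1]121   (A,1)→(A,1,←)
state=A head=2 tape=___222[2]1121   (A,2)→(A,1,←)
state=A head=1 tape=___22[2]11121   (A,2)→(A,1,←)
state=A head=0 tape=___2[2]111121   (A,2)→(A,1,←)
state=A head=-1 tape=___[2]1111121   (A,2)→(A,1,←)
state=A head=-2 tape=__[_]11111121   (A,_)→(D,1,←)
state=D head=-3 tape=_[_]111111121   (D,_)→(C,_,→)
state=C head=-2 tape=__[1]11111121   (C,1)→(C,2,→)
state=C head=-1 tape=__2[1]1111121   (C,1)→(C,2,→)
state=C head=0 tape=__22[1]111121   (C,1)→(C,2,→)
state=C head=1 tape=__222[1]11121   (C,1)→(C,2,→)
state=C head=2 tape=__2222[1]1121   (C,1)→(C,2,→)
state=C head=3 tape=__22222[1]121   (C,1)→(C,2,→)
state=C head=4 tape=__222222[1]21   (C,1)→(C,2,→)
state=C head=5 tape=__2222222[2]1   (C,2)→(A,1,→)
state=A head=6 tape=__22222221[1]   (A,1)→(A,1,←)
state=A head=5 tape=__2222222[1]1   (A,1)→(A,1,←)
state=A head=4 tape=__222222[2]11   (A,2)→(A,1,←)
state=A head=3 tape=__22222[2]111   (A,2)→(A,1,←)
state=A head=2 tape=__2222[2]1111   (A,2)→(A,1,←)
state=A head=1 tape=__222[2]11111   (A,2)→(A,1,←)
state=A head=0 tape=__22[2]111111   (A,2)→(A,1,←)
state=A head=-1 tape=__2[2]1111111   (A,2)→(A,1,←)
state=A head=-2 tape=__[2]11111111   (A,2)→(A,1,←)
state=A head=-3 tape=_[_]111111111   (A,_)→(D,1,←)
state=D head=-4 tape=[_]1111111111   (D,_)→(C,_,→)
state=C head=-3 tape=_[1]111111111   (C,1)→(C,2,→)
state=C head=-2 tape=_2[1]11111111   (C,1)→(C,2,→)
state=C head=-1 tape=_22[1]1111111
After 37 steps: state C, head at -1, tape 2211111111.

state C, head at -1, tape 2211111111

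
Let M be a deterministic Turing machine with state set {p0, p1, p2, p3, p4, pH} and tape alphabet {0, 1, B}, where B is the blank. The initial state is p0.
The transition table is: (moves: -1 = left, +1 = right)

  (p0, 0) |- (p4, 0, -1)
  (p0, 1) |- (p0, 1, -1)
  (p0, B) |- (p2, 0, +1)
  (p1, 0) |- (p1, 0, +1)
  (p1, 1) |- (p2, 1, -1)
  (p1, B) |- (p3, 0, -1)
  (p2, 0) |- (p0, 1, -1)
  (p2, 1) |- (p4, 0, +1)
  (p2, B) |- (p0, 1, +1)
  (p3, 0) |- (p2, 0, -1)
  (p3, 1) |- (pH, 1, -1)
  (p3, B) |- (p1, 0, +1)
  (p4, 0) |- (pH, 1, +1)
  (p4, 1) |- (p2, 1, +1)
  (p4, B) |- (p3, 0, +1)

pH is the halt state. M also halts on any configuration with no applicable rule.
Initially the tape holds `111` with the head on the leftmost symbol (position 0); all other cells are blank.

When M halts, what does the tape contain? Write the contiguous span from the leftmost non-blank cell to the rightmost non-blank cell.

1011100

state=p0 head=0 tape=B[1]11BBB   (p0,1)→(p0,1,-1)
state=p0 head=-1 tape=[B]111BBB   (p0,B)→(p2,0,+1)
state=p2 head=0 tape=0[1]11BBB   (p2,1)→(p4,0,+1)
state=p4 head=1 tape=00[1]1BBB   (p4,1)→(p2,1,+1)
state=p2 head=2 tape=001[1]BBB   (p2,1)→(p4,0,+1)
state=p4 head=3 tape=0010[B]BB   (p4,B)→(p3,0,+1)
state=p3 head=4 tape=00100[B]B   (p3,B)→(p1,0,+1)
state=p1 head=5 tape=001000[B]   (p1,B)→(p3,0,-1)
state=p3 head=4 tape=00100[0]0   (p3,0)→(p2,0,-1)
state=p2 head=3 tape=0010[0]00   (p2,0)→(p0,1,-1)
state=p0 head=2 tape=001[0]100   (p0,0)→(p4,0,-1)
state=p4 head=1 tape=00[1]0100   (p4,1)→(p2,1,+1)
state=p2 head=2 tape=001[0]100   (p2,0)→(p0,1,-1)
state=p0 head=1 tape=00[1]1100   (p0,1)→(p0,1,-1)
state=p0 head=0 tape=0[0]11100   (p0,0)→(p4,0,-1)
state=p4 head=-1 tape=[0]011100   (p4,0)→(pH,1,+1)
state=pH head=0 tape=1[0]11100
The non-blank tape span at halt is 1011100.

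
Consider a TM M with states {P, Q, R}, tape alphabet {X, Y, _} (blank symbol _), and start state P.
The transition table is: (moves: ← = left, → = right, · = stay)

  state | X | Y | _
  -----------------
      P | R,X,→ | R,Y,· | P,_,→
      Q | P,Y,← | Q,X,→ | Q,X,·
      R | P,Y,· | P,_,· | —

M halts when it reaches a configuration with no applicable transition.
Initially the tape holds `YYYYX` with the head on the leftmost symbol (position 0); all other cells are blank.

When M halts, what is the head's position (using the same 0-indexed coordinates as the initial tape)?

5

P | [Y]YYYX_   read Y → write Y, move ·, go to R
R | [Y]YYYX_   read Y → write _, move ·, go to P
P | [_]YYYX_   read _ → write _, move →, go to P
P | _[Y]YYX_   read Y → write Y, move ·, go to R
R | _[Y]YYX_   read Y → write _, move ·, go to P
P | _[_]YYX_   read _ → write _, move →, go to P
P | __[Y]YX_   read Y → write Y, move ·, go to R
R | __[Y]YX_   read Y → write _, move ·, go to P
P | __[_]YX_   read _ → write _, move →, go to P
P | ___[Y]X_   read Y → write Y, move ·, go to R
R | ___[Y]X_   read Y → write _, move ·, go to P
P | ___[_]X_   read _ → write _, move →, go to P
P | ____[X]_   read X → write X, move →, go to R
R | ____X[_]
At halt the head is at cell 5.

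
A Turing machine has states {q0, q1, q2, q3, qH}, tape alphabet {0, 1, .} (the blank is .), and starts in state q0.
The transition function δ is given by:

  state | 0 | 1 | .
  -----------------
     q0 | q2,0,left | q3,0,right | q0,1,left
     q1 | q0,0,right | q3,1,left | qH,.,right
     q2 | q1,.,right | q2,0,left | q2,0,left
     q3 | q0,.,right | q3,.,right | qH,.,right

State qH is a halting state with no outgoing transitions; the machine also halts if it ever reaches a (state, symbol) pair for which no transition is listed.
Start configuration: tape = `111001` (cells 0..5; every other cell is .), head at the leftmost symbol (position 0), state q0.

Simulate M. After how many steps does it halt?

q0 | [1]11001..   read 1 → write 0, move right, go to q3
q3 | 0[1]1001..   read 1 → write ., move right, go to q3
q3 | 0.[1]001..   read 1 → write ., move right, go to q3
q3 | 0..[0]01..   read 0 → write ., move right, go to q0
q0 | 0...[0]1..   read 0 → write 0, move left, go to q2
q2 | 0..[.]01..   read . → write 0, move left, go to q2
q2 | 0.[.]001..   read . → write 0, move left, go to q2
q2 | 0[.]0001..   read . → write 0, move left, go to q2
q2 | [0]00001..   read 0 → write ., move right, go to q1
q1 | .[0]0001..   read 0 → write 0, move right, go to q0
q0 | .0[0]001..   read 0 → write 0, move left, go to q2
q2 | .[0]0001..   read 0 → write ., move right, go to q1
q1 | ..[0]001..   read 0 → write 0, move right, go to q0
q0 | ..0[0]01..   read 0 → write 0, move left, go to q2
q2 | ..[0]001..   read 0 → write ., move right, go to q1
q1 | ...[0]01..   read 0 → write 0, move right, go to q0
q0 | ...0[0]1..   read 0 → write 0, move left, go to q2
q2 | ...[0]01..   read 0 → write ., move right, go to q1
q1 | ....[0]1..   read 0 → write 0, move right, go to q0
q0 | ....0[1]..   read 1 → write 0, move right, go to q3
q3 | ....00[.].   read . → write ., move right, go to qH
qH | ....00.[.]
M halts after 21 transitions.

21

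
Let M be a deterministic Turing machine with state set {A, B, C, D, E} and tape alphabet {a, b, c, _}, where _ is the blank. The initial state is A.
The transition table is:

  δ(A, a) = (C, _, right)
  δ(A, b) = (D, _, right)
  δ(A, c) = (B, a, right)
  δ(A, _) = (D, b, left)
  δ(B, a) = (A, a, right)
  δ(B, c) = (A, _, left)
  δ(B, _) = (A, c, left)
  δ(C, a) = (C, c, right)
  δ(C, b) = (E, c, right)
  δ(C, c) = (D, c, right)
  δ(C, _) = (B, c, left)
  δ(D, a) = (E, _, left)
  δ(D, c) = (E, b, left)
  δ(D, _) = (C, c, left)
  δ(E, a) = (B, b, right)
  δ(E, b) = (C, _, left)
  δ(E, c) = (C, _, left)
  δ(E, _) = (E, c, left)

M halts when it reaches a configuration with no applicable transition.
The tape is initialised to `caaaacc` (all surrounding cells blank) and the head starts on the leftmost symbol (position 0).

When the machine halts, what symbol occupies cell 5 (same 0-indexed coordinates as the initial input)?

b

A | [c]aaaacc   read c → write a, move right, go to B
B | a[a]aaacc   read a → write a, move right, go to A
A | aa[a]aacc   read a → write _, move right, go to C
C | aa_[a]acc   read a → write c, move right, go to C
C | aa_c[a]cc   read a → write c, move right, go to C
C | aa_cc[c]c   read c → write c, move right, go to D
D | aa_ccc[c]   read c → write b, move left, go to E
E | aa_cc[c]b   read c → write _, move left, go to C
C | aa_c[c]_b   read c → write c, move right, go to D
D | aa_cc[_]b   read _ → write c, move left, go to C
C | aa_c[c]cb   read c → write c, move right, go to D
D | aa_cc[c]b   read c → write b, move left, go to E
E | aa_c[c]bb   read c → write _, move left, go to C
C | aa_[c]_bb   read c → write c, move right, go to D
D | aa_c[_]bb   read _ → write c, move left, go to C
C | aa_[c]cbb   read c → write c, move right, go to D
D | aa_c[c]bb   read c → write b, move left, go to E
E | aa_[c]bbb   read c → write _, move left, go to C
C | aa[_]_bbb   read _ → write c, move left, go to B
B | a[a]c_bbb   read a → write a, move right, go to A
A | aa[c]_bbb   read c → write a, move right, go to B
B | aaa[_]bbb   read _ → write c, move left, go to A
A | aa[a]cbbb   read a → write _, move right, go to C
C | aa_[c]bbb   read c → write c, move right, go to D
D | aa_c[b]bb
Cell 5 holds b when M halts.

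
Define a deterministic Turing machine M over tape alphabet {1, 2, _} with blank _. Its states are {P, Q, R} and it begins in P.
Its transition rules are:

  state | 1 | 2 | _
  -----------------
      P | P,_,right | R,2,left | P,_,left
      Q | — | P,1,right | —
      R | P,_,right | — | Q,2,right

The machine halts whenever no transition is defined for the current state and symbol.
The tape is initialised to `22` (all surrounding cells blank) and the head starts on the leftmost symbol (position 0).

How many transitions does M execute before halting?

state=P head=0 tape=_[2]2_   (P,2)→(R,2,left)
state=R head=-1 tape=[_]22_   (R,_)→(Q,2,right)
state=Q head=0 tape=2[2]2_   (Q,2)→(P,1,right)
state=P head=1 tape=21[2]_   (P,2)→(R,2,left)
state=R head=0 tape=2[1]2_   (R,1)→(P,_,right)
state=P head=1 tape=2_[2]_   (P,2)→(R,2,left)
state=R head=0 tape=2[_]2_   (R,_)→(Q,2,right)
state=Q head=1 tape=22[2]_   (Q,2)→(P,1,right)
state=P head=2 tape=221[_]   (P,_)→(P,_,left)
state=P head=1 tape=22[1]_   (P,1)→(P,_,right)
state=P head=2 tape=22_[_]   (P,_)→(P,_,left)
state=P head=1 tape=22[_]_   (P,_)→(P,_,left)
state=P head=0 tape=2[2]__   (P,2)→(R,2,left)
state=R head=-1 tape=[2]2__
M halts after 13 transitions.

13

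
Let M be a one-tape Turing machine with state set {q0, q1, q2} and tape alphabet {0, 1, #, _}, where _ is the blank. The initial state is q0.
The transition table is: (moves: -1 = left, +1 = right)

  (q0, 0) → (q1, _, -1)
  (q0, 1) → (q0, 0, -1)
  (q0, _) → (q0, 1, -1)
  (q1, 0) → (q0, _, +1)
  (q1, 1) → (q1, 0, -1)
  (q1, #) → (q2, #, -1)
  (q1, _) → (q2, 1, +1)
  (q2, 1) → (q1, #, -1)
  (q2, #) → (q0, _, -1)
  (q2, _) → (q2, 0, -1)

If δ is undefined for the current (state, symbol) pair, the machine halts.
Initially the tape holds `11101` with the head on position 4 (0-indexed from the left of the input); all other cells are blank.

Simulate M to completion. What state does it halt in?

q0 | _1110[1]   read 1 → write 0, move -1, go to q0
q0 | _111[0]0   read 0 → write _, move -1, go to q1
q1 | _11[1]_0   read 1 → write 0, move -1, go to q1
q1 | _1[1]0_0   read 1 → write 0, move -1, go to q1
q1 | _[1]00_0   read 1 → write 0, move -1, go to q1
q1 | [_]000_0   read _ → write 1, move +1, go to q2
q2 | 1[0]00_0
No transition is defined for (q2, 0); M halts in state q2.

q2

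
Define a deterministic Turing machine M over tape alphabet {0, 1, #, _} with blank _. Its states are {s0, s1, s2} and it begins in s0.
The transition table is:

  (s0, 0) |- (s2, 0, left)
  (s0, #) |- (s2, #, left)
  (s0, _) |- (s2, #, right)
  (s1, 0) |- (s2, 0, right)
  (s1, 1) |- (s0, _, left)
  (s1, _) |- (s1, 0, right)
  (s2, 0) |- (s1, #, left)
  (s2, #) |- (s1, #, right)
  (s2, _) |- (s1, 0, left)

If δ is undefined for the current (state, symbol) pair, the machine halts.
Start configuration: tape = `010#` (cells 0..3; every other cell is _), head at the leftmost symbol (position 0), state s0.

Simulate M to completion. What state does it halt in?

s0 | __[0]10#   read 0 → write 0, move left, go to s2
s2 | _[_]010#   read _ → write 0, move left, go to s1
s1 | [_]0010#   read _ → write 0, move right, go to s1
s1 | 0[0]010#   read 0 → write 0, move right, go to s2
s2 | 00[0]10#   read 0 → write #, move left, go to s1
s1 | 0[0]#10#   read 0 → write 0, move right, go to s2
s2 | 00[#]10#   read # → write #, move right, go to s1
s1 | 00#[1]0#   read 1 → write _, move left, go to s0
s0 | 00[#]_0#   read # → write #, move left, go to s2
s2 | 0[0]#_0#   read 0 → write #, move left, go to s1
s1 | [0]##_0#   read 0 → write 0, move right, go to s2
s2 | 0[#]#_0#   read # → write #, move right, go to s1
s1 | 0#[#]_0#
No transition is defined for (s1, #); M halts in state s1.

s1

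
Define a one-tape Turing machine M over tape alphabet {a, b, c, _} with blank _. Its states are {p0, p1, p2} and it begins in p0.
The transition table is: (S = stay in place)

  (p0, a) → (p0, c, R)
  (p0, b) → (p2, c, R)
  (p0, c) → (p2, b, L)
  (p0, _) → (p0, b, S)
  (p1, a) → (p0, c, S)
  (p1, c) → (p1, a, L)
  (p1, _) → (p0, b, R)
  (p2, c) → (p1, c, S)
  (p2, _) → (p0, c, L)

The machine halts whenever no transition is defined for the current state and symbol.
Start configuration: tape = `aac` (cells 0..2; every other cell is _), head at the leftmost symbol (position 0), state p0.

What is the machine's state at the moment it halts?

p0 | _[a]ac_   read a → write c, move R, go to p0
p0 | _c[a]c_   read a → write c, move R, go to p0
p0 | _cc[c]_   read c → write b, move L, go to p2
p2 | _c[c]b_   read c → write c, move S, go to p1
p1 | _c[c]b_   read c → write a, move L, go to p1
p1 | _[c]ab_   read c → write a, move L, go to p1
p1 | [_]aab_   read _ → write b, move R, go to p0
p0 | b[a]ab_   read a → write c, move R, go to p0
p0 | bc[a]b_   read a → write c, move R, go to p0
p0 | bcc[b]_   read b → write c, move R, go to p2
p2 | bccc[_]   read _ → write c, move L, go to p0
p0 | bcc[c]c   read c → write b, move L, go to p2
p2 | bc[c]bc   read c → write c, move S, go to p1
p1 | bc[c]bc   read c → write a, move L, go to p1
p1 | b[c]abc   read c → write a, move L, go to p1
p1 | [b]aabc
No transition is defined for (p1, b); M halts in state p1.

p1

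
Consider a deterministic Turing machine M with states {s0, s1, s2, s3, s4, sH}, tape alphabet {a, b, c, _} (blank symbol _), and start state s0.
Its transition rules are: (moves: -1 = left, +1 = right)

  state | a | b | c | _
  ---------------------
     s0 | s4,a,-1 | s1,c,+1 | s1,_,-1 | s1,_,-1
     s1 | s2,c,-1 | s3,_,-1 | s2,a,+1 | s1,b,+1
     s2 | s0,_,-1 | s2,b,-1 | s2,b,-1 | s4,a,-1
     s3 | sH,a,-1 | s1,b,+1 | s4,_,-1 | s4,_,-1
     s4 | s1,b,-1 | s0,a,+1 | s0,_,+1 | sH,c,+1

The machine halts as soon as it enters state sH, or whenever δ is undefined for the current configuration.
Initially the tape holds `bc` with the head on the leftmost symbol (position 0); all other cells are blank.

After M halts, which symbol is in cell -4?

s0 | ____[b]c_   read b → write c, move +1, go to s1
s1 | ____c[c]_   read c → write a, move +1, go to s2
s2 | ____ca[_]   read _ → write a, move -1, go to s4
s4 | ____c[a]a   read a → write b, move -1, go to s1
s1 | ____[c]ba   read c → write a, move +1, go to s2
s2 | ____a[b]a   read b → write b, move -1, go to s2
s2 | ____[a]ba   read a → write _, move -1, go to s0
s0 | ___[_]_ba   read _ → write _, move -1, go to s1
s1 | __[_]__ba   read _ → write b, move +1, go to s1
s1 | __b[_]_ba   read _ → write b, move +1, go to s1
s1 | __bb[_]ba   read _ → write b, move +1, go to s1
s1 | __bbb[b]a   read b → write _, move -1, go to s3
s3 | __bb[b]_a   read b → write b, move +1, go to s1
s1 | __bbb[_]a   read _ → write b, move +1, go to s1
s1 | __bbbb[a]   read a → write c, move -1, go to s2
s2 | __bbb[b]c   read b → write b, move -1, go to s2
s2 | __bb[b]bc   read b → write b, move -1, go to s2
s2 | __b[b]bbc   read b → write b, move -1, go to s2
s2 | __[b]bbbc   read b → write b, move -1, go to s2
s2 | _[_]bbbbc   read _ → write a, move -1, go to s4
s4 | [_]abbbbc   read _ → write c, move +1, go to sH
sH | c[a]bbbbc
Cell -4 holds c when M halts.

c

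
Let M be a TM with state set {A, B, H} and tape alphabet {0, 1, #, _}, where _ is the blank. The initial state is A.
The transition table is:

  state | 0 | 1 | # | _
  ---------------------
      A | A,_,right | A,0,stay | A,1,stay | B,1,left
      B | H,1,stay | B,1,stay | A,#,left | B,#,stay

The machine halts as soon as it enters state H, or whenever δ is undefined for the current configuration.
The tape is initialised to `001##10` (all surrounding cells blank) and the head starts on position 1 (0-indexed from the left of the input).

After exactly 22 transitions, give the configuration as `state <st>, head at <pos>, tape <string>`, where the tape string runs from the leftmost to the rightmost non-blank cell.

state B, head at 0, tape 01#1#1#1

state=A head=1 tape=0[0]1##10_   (A,0)→(A,_,right)
state=A head=2 tape=0_[1]##10_   (A,1)→(A,0,stay)
state=A head=2 tape=0_[0]##10_   (A,0)→(A,_,right)
state=A head=3 tape=0__[#]#10_   (A,#)→(A,1,stay)
state=A head=3 tape=0__[1]#10_   (A,1)→(A,0,stay)
state=A head=3 tape=0__[0]#10_   (A,0)→(A,_,right)
state=A head=4 tape=0___[#]10_   (A,#)→(A,1,stay)
state=A head=4 tape=0___[1]10_   (A,1)→(A,0,stay)
state=A head=4 tape=0___[0]10_   (A,0)→(A,_,right)
state=A head=5 tape=0____[1]0_   (A,1)→(A,0,stay)
state=A head=5 tape=0____[0]0_   (A,0)→(A,_,right)
state=A head=6 tape=0_____[0]_   (A,0)→(A,_,right)
state=A head=7 tape=0______[_]   (A,_)→(B,1,left)
state=B head=6 tape=0_____[_]1   (B,_)→(B,#,stay)
state=B head=6 tape=0_____[#]1   (B,#)→(A,#,left)
state=A head=5 tape=0____[_]#1   (A,_)→(B,1,left)
state=B head=4 tape=0___[_]1#1   (B,_)→(B,#,stay)
state=B head=4 tape=0___[#]1#1   (B,#)→(A,#,left)
state=A head=3 tape=0__[_]#1#1   (A,_)→(B,1,left)
state=B head=2 tape=0_[_]1#1#1   (B,_)→(B,#,stay)
state=B head=2 tape=0_[#]1#1#1   (B,#)→(A,#,left)
state=A head=1 tape=0[_]#1#1#1   (A,_)→(B,1,left)
state=B head=0 tape=[0]1#1#1#1
After 22 steps: state B, head at 0, tape 01#1#1#1.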